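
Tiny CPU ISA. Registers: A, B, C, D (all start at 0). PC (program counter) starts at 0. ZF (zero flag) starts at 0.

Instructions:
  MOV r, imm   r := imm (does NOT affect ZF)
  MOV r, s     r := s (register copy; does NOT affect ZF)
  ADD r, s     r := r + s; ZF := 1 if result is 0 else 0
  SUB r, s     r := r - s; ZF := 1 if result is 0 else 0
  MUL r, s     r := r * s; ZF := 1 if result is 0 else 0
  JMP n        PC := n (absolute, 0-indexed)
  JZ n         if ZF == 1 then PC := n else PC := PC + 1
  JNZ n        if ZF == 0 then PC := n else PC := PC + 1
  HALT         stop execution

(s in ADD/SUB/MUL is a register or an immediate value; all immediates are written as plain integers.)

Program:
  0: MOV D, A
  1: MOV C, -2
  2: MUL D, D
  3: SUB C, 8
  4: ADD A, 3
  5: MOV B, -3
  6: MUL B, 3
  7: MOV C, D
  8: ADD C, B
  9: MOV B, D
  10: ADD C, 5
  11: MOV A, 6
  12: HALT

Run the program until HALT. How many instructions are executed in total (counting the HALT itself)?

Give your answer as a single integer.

Answer: 13

Derivation:
Step 1: PC=0 exec 'MOV D, A'. After: A=0 B=0 C=0 D=0 ZF=0 PC=1
Step 2: PC=1 exec 'MOV C, -2'. After: A=0 B=0 C=-2 D=0 ZF=0 PC=2
Step 3: PC=2 exec 'MUL D, D'. After: A=0 B=0 C=-2 D=0 ZF=1 PC=3
Step 4: PC=3 exec 'SUB C, 8'. After: A=0 B=0 C=-10 D=0 ZF=0 PC=4
Step 5: PC=4 exec 'ADD A, 3'. After: A=3 B=0 C=-10 D=0 ZF=0 PC=5
Step 6: PC=5 exec 'MOV B, -3'. After: A=3 B=-3 C=-10 D=0 ZF=0 PC=6
Step 7: PC=6 exec 'MUL B, 3'. After: A=3 B=-9 C=-10 D=0 ZF=0 PC=7
Step 8: PC=7 exec 'MOV C, D'. After: A=3 B=-9 C=0 D=0 ZF=0 PC=8
Step 9: PC=8 exec 'ADD C, B'. After: A=3 B=-9 C=-9 D=0 ZF=0 PC=9
Step 10: PC=9 exec 'MOV B, D'. After: A=3 B=0 C=-9 D=0 ZF=0 PC=10
Step 11: PC=10 exec 'ADD C, 5'. After: A=3 B=0 C=-4 D=0 ZF=0 PC=11
Step 12: PC=11 exec 'MOV A, 6'. After: A=6 B=0 C=-4 D=0 ZF=0 PC=12
Step 13: PC=12 exec 'HALT'. After: A=6 B=0 C=-4 D=0 ZF=0 PC=12 HALTED
Total instructions executed: 13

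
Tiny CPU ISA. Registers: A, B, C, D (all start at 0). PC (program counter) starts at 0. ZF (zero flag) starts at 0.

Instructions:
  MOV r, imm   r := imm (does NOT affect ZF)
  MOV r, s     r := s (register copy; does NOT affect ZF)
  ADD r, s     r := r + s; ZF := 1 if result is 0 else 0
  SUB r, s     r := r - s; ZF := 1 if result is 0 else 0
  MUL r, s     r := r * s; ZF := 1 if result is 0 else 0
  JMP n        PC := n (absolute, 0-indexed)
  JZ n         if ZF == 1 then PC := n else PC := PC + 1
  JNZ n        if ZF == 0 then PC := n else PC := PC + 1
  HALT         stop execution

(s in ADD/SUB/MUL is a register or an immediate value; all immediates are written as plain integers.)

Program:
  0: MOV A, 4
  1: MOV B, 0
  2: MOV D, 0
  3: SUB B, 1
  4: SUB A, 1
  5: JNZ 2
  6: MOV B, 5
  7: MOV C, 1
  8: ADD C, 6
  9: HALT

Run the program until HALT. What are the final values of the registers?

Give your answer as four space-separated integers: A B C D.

Answer: 0 5 7 0

Derivation:
Step 1: PC=0 exec 'MOV A, 4'. After: A=4 B=0 C=0 D=0 ZF=0 PC=1
Step 2: PC=1 exec 'MOV B, 0'. After: A=4 B=0 C=0 D=0 ZF=0 PC=2
Step 3: PC=2 exec 'MOV D, 0'. After: A=4 B=0 C=0 D=0 ZF=0 PC=3
Step 4: PC=3 exec 'SUB B, 1'. After: A=4 B=-1 C=0 D=0 ZF=0 PC=4
Step 5: PC=4 exec 'SUB A, 1'. After: A=3 B=-1 C=0 D=0 ZF=0 PC=5
Step 6: PC=5 exec 'JNZ 2'. After: A=3 B=-1 C=0 D=0 ZF=0 PC=2
Step 7: PC=2 exec 'MOV D, 0'. After: A=3 B=-1 C=0 D=0 ZF=0 PC=3
Step 8: PC=3 exec 'SUB B, 1'. After: A=3 B=-2 C=0 D=0 ZF=0 PC=4
Step 9: PC=4 exec 'SUB A, 1'. After: A=2 B=-2 C=0 D=0 ZF=0 PC=5
Step 10: PC=5 exec 'JNZ 2'. After: A=2 B=-2 C=0 D=0 ZF=0 PC=2
Step 11: PC=2 exec 'MOV D, 0'. After: A=2 B=-2 C=0 D=0 ZF=0 PC=3
Step 12: PC=3 exec 'SUB B, 1'. After: A=2 B=-3 C=0 D=0 ZF=0 PC=4
Step 13: PC=4 exec 'SUB A, 1'. After: A=1 B=-3 C=0 D=0 ZF=0 PC=5
Step 14: PC=5 exec 'JNZ 2'. After: A=1 B=-3 C=0 D=0 ZF=0 PC=2
Step 15: PC=2 exec 'MOV D, 0'. After: A=1 B=-3 C=0 D=0 ZF=0 PC=3
Step 16: PC=3 exec 'SUB B, 1'. After: A=1 B=-4 C=0 D=0 ZF=0 PC=4
Step 17: PC=4 exec 'SUB A, 1'. After: A=0 B=-4 C=0 D=0 ZF=1 PC=5
Step 18: PC=5 exec 'JNZ 2'. After: A=0 B=-4 C=0 D=0 ZF=1 PC=6
Step 19: PC=6 exec 'MOV B, 5'. After: A=0 B=5 C=0 D=0 ZF=1 PC=7
Step 20: PC=7 exec 'MOV C, 1'. After: A=0 B=5 C=1 D=0 ZF=1 PC=8
Step 21: PC=8 exec 'ADD C, 6'. After: A=0 B=5 C=7 D=0 ZF=0 PC=9
Step 22: PC=9 exec 'HALT'. After: A=0 B=5 C=7 D=0 ZF=0 PC=9 HALTED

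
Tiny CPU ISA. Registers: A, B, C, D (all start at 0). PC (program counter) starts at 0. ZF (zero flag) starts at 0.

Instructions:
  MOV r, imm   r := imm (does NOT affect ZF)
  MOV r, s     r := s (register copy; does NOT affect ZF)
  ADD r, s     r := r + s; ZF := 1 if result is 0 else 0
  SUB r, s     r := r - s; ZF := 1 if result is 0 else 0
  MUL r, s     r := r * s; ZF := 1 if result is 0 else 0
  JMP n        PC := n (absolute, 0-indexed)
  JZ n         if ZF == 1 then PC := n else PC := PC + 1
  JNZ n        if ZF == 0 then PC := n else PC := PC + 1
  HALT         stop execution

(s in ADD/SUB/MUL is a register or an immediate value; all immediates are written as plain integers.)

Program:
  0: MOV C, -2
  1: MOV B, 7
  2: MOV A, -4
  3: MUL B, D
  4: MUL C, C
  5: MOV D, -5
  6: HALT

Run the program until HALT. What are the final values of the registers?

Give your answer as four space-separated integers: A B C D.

Step 1: PC=0 exec 'MOV C, -2'. After: A=0 B=0 C=-2 D=0 ZF=0 PC=1
Step 2: PC=1 exec 'MOV B, 7'. After: A=0 B=7 C=-2 D=0 ZF=0 PC=2
Step 3: PC=2 exec 'MOV A, -4'. After: A=-4 B=7 C=-2 D=0 ZF=0 PC=3
Step 4: PC=3 exec 'MUL B, D'. After: A=-4 B=0 C=-2 D=0 ZF=1 PC=4
Step 5: PC=4 exec 'MUL C, C'. After: A=-4 B=0 C=4 D=0 ZF=0 PC=5
Step 6: PC=5 exec 'MOV D, -5'. After: A=-4 B=0 C=4 D=-5 ZF=0 PC=6
Step 7: PC=6 exec 'HALT'. After: A=-4 B=0 C=4 D=-5 ZF=0 PC=6 HALTED

Answer: -4 0 4 -5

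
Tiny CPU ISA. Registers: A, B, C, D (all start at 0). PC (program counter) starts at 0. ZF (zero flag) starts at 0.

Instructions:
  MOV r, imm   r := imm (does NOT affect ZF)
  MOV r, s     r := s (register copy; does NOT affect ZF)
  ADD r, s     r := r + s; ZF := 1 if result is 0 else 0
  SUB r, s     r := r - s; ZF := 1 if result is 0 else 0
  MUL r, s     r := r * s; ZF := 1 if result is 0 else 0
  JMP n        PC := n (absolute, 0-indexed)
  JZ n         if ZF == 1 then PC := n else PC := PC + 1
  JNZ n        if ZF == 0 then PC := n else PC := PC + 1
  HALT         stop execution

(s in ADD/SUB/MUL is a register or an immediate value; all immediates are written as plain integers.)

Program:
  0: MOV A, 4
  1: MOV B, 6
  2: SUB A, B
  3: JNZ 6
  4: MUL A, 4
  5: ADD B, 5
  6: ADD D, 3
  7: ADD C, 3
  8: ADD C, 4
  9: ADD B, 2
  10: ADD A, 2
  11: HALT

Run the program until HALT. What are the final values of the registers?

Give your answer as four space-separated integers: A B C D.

Answer: 0 8 7 3

Derivation:
Step 1: PC=0 exec 'MOV A, 4'. After: A=4 B=0 C=0 D=0 ZF=0 PC=1
Step 2: PC=1 exec 'MOV B, 6'. After: A=4 B=6 C=0 D=0 ZF=0 PC=2
Step 3: PC=2 exec 'SUB A, B'. After: A=-2 B=6 C=0 D=0 ZF=0 PC=3
Step 4: PC=3 exec 'JNZ 6'. After: A=-2 B=6 C=0 D=0 ZF=0 PC=6
Step 5: PC=6 exec 'ADD D, 3'. After: A=-2 B=6 C=0 D=3 ZF=0 PC=7
Step 6: PC=7 exec 'ADD C, 3'. After: A=-2 B=6 C=3 D=3 ZF=0 PC=8
Step 7: PC=8 exec 'ADD C, 4'. After: A=-2 B=6 C=7 D=3 ZF=0 PC=9
Step 8: PC=9 exec 'ADD B, 2'. After: A=-2 B=8 C=7 D=3 ZF=0 PC=10
Step 9: PC=10 exec 'ADD A, 2'. After: A=0 B=8 C=7 D=3 ZF=1 PC=11
Step 10: PC=11 exec 'HALT'. After: A=0 B=8 C=7 D=3 ZF=1 PC=11 HALTED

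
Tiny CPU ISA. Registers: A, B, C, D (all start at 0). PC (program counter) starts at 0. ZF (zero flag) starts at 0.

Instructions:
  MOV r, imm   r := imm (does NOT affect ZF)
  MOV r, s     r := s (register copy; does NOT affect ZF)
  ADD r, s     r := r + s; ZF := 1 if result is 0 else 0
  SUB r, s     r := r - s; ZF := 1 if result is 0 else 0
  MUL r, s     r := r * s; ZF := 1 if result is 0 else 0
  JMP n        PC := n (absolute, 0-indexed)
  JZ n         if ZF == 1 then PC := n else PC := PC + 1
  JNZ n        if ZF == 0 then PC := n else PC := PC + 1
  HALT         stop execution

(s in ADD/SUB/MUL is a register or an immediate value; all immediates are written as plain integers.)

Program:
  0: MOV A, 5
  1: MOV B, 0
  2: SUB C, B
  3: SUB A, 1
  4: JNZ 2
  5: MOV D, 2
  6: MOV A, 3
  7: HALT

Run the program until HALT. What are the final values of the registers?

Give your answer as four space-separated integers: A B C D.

Step 1: PC=0 exec 'MOV A, 5'. After: A=5 B=0 C=0 D=0 ZF=0 PC=1
Step 2: PC=1 exec 'MOV B, 0'. After: A=5 B=0 C=0 D=0 ZF=0 PC=2
Step 3: PC=2 exec 'SUB C, B'. After: A=5 B=0 C=0 D=0 ZF=1 PC=3
Step 4: PC=3 exec 'SUB A, 1'. After: A=4 B=0 C=0 D=0 ZF=0 PC=4
Step 5: PC=4 exec 'JNZ 2'. After: A=4 B=0 C=0 D=0 ZF=0 PC=2
Step 6: PC=2 exec 'SUB C, B'. After: A=4 B=0 C=0 D=0 ZF=1 PC=3
Step 7: PC=3 exec 'SUB A, 1'. After: A=3 B=0 C=0 D=0 ZF=0 PC=4
Step 8: PC=4 exec 'JNZ 2'. After: A=3 B=0 C=0 D=0 ZF=0 PC=2
Step 9: PC=2 exec 'SUB C, B'. After: A=3 B=0 C=0 D=0 ZF=1 PC=3
Step 10: PC=3 exec 'SUB A, 1'. After: A=2 B=0 C=0 D=0 ZF=0 PC=4
Step 11: PC=4 exec 'JNZ 2'. After: A=2 B=0 C=0 D=0 ZF=0 PC=2
Step 12: PC=2 exec 'SUB C, B'. After: A=2 B=0 C=0 D=0 ZF=1 PC=3
Step 13: PC=3 exec 'SUB A, 1'. After: A=1 B=0 C=0 D=0 ZF=0 PC=4
Step 14: PC=4 exec 'JNZ 2'. After: A=1 B=0 C=0 D=0 ZF=0 PC=2
Step 15: PC=2 exec 'SUB C, B'. After: A=1 B=0 C=0 D=0 ZF=1 PC=3
Step 16: PC=3 exec 'SUB A, 1'. After: A=0 B=0 C=0 D=0 ZF=1 PC=4
Step 17: PC=4 exec 'JNZ 2'. After: A=0 B=0 C=0 D=0 ZF=1 PC=5
Step 18: PC=5 exec 'MOV D, 2'. After: A=0 B=0 C=0 D=2 ZF=1 PC=6
Step 19: PC=6 exec 'MOV A, 3'. After: A=3 B=0 C=0 D=2 ZF=1 PC=7
Step 20: PC=7 exec 'HALT'. After: A=3 B=0 C=0 D=2 ZF=1 PC=7 HALTED

Answer: 3 0 0 2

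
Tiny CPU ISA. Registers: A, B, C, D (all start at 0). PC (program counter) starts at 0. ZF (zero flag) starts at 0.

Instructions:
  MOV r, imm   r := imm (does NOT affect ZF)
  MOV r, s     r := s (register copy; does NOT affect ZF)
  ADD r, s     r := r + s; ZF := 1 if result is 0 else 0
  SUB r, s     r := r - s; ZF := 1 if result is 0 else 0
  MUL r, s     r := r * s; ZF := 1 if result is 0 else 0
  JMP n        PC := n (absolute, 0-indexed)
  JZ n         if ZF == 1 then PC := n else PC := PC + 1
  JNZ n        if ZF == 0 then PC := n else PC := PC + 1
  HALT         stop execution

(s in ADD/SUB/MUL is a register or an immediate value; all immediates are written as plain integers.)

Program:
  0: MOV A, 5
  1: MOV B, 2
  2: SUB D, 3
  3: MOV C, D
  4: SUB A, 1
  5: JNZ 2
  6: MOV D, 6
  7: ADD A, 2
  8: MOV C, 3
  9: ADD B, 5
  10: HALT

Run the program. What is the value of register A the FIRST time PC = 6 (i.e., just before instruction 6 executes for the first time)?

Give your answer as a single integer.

Step 1: PC=0 exec 'MOV A, 5'. After: A=5 B=0 C=0 D=0 ZF=0 PC=1
Step 2: PC=1 exec 'MOV B, 2'. After: A=5 B=2 C=0 D=0 ZF=0 PC=2
Step 3: PC=2 exec 'SUB D, 3'. After: A=5 B=2 C=0 D=-3 ZF=0 PC=3
Step 4: PC=3 exec 'MOV C, D'. After: A=5 B=2 C=-3 D=-3 ZF=0 PC=4
Step 5: PC=4 exec 'SUB A, 1'. After: A=4 B=2 C=-3 D=-3 ZF=0 PC=5
Step 6: PC=5 exec 'JNZ 2'. After: A=4 B=2 C=-3 D=-3 ZF=0 PC=2
Step 7: PC=2 exec 'SUB D, 3'. After: A=4 B=2 C=-3 D=-6 ZF=0 PC=3
Step 8: PC=3 exec 'MOV C, D'. After: A=4 B=2 C=-6 D=-6 ZF=0 PC=4
Step 9: PC=4 exec 'SUB A, 1'. After: A=3 B=2 C=-6 D=-6 ZF=0 PC=5
Step 10: PC=5 exec 'JNZ 2'. After: A=3 B=2 C=-6 D=-6 ZF=0 PC=2
Step 11: PC=2 exec 'SUB D, 3'. After: A=3 B=2 C=-6 D=-9 ZF=0 PC=3
Step 12: PC=3 exec 'MOV C, D'. After: A=3 B=2 C=-9 D=-9 ZF=0 PC=4
Step 13: PC=4 exec 'SUB A, 1'. After: A=2 B=2 C=-9 D=-9 ZF=0 PC=5
Step 14: PC=5 exec 'JNZ 2'. After: A=2 B=2 C=-9 D=-9 ZF=0 PC=2
Step 15: PC=2 exec 'SUB D, 3'. After: A=2 B=2 C=-9 D=-12 ZF=0 PC=3
Step 16: PC=3 exec 'MOV C, D'. After: A=2 B=2 C=-12 D=-12 ZF=0 PC=4
Step 17: PC=4 exec 'SUB A, 1'. After: A=1 B=2 C=-12 D=-12 ZF=0 PC=5
Step 18: PC=5 exec 'JNZ 2'. After: A=1 B=2 C=-12 D=-12 ZF=0 PC=2
Step 19: PC=2 exec 'SUB D, 3'. After: A=1 B=2 C=-12 D=-15 ZF=0 PC=3
Step 20: PC=3 exec 'MOV C, D'. After: A=1 B=2 C=-15 D=-15 ZF=0 PC=4
Step 21: PC=4 exec 'SUB A, 1'. After: A=0 B=2 C=-15 D=-15 ZF=1 PC=5
Step 22: PC=5 exec 'JNZ 2'. After: A=0 B=2 C=-15 D=-15 ZF=1 PC=6
First time PC=6: A=0

0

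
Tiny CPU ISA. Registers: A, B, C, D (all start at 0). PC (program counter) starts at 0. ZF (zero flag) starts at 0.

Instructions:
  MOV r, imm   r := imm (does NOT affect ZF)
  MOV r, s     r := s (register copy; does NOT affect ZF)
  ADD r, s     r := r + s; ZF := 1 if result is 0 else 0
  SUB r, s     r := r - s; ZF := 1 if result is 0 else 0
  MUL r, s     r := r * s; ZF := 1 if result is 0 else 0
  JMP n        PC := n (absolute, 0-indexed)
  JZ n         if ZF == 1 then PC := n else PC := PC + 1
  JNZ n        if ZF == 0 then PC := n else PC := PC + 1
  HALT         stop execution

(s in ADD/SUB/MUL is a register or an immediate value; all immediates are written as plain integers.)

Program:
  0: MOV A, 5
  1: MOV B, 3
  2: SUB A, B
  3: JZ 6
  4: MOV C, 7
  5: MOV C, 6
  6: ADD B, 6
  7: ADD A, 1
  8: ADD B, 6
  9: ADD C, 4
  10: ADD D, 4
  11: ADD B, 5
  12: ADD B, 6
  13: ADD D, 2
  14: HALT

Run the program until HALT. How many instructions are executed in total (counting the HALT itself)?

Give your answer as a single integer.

Step 1: PC=0 exec 'MOV A, 5'. After: A=5 B=0 C=0 D=0 ZF=0 PC=1
Step 2: PC=1 exec 'MOV B, 3'. After: A=5 B=3 C=0 D=0 ZF=0 PC=2
Step 3: PC=2 exec 'SUB A, B'. After: A=2 B=3 C=0 D=0 ZF=0 PC=3
Step 4: PC=3 exec 'JZ 6'. After: A=2 B=3 C=0 D=0 ZF=0 PC=4
Step 5: PC=4 exec 'MOV C, 7'. After: A=2 B=3 C=7 D=0 ZF=0 PC=5
Step 6: PC=5 exec 'MOV C, 6'. After: A=2 B=3 C=6 D=0 ZF=0 PC=6
Step 7: PC=6 exec 'ADD B, 6'. After: A=2 B=9 C=6 D=0 ZF=0 PC=7
Step 8: PC=7 exec 'ADD A, 1'. After: A=3 B=9 C=6 D=0 ZF=0 PC=8
Step 9: PC=8 exec 'ADD B, 6'. After: A=3 B=15 C=6 D=0 ZF=0 PC=9
Step 10: PC=9 exec 'ADD C, 4'. After: A=3 B=15 C=10 D=0 ZF=0 PC=10
Step 11: PC=10 exec 'ADD D, 4'. After: A=3 B=15 C=10 D=4 ZF=0 PC=11
Step 12: PC=11 exec 'ADD B, 5'. After: A=3 B=20 C=10 D=4 ZF=0 PC=12
Step 13: PC=12 exec 'ADD B, 6'. After: A=3 B=26 C=10 D=4 ZF=0 PC=13
Step 14: PC=13 exec 'ADD D, 2'. After: A=3 B=26 C=10 D=6 ZF=0 PC=14
Step 15: PC=14 exec 'HALT'. After: A=3 B=26 C=10 D=6 ZF=0 PC=14 HALTED
Total instructions executed: 15

Answer: 15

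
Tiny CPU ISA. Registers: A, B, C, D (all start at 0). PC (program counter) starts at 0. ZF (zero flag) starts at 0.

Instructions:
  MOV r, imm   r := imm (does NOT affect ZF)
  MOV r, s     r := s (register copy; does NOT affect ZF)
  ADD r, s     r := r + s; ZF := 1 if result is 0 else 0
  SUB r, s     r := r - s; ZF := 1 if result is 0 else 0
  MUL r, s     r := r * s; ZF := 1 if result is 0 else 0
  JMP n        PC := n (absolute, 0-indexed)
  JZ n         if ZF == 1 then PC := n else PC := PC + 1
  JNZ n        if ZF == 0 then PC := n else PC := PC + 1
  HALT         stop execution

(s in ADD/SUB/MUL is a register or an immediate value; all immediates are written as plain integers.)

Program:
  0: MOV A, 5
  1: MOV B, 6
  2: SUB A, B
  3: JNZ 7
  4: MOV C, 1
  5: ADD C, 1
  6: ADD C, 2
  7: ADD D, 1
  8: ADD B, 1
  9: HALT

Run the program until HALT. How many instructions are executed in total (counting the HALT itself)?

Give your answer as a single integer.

Step 1: PC=0 exec 'MOV A, 5'. After: A=5 B=0 C=0 D=0 ZF=0 PC=1
Step 2: PC=1 exec 'MOV B, 6'. After: A=5 B=6 C=0 D=0 ZF=0 PC=2
Step 3: PC=2 exec 'SUB A, B'. After: A=-1 B=6 C=0 D=0 ZF=0 PC=3
Step 4: PC=3 exec 'JNZ 7'. After: A=-1 B=6 C=0 D=0 ZF=0 PC=7
Step 5: PC=7 exec 'ADD D, 1'. After: A=-1 B=6 C=0 D=1 ZF=0 PC=8
Step 6: PC=8 exec 'ADD B, 1'. After: A=-1 B=7 C=0 D=1 ZF=0 PC=9
Step 7: PC=9 exec 'HALT'. After: A=-1 B=7 C=0 D=1 ZF=0 PC=9 HALTED
Total instructions executed: 7

Answer: 7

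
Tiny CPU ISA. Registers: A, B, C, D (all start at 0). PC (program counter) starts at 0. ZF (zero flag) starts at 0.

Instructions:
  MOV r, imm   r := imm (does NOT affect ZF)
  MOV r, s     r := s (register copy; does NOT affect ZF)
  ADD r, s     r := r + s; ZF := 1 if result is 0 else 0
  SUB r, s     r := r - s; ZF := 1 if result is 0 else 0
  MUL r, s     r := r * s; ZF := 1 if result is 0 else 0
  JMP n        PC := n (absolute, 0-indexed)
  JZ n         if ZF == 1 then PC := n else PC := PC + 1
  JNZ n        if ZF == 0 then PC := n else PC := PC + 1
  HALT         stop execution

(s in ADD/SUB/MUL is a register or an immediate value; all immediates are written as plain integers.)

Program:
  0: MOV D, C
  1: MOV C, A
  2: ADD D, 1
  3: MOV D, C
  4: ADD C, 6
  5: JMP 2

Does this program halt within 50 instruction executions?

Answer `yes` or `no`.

Step 1: PC=0 exec 'MOV D, C'. After: A=0 B=0 C=0 D=0 ZF=0 PC=1
Step 2: PC=1 exec 'MOV C, A'. After: A=0 B=0 C=0 D=0 ZF=0 PC=2
Step 3: PC=2 exec 'ADD D, 1'. After: A=0 B=0 C=0 D=1 ZF=0 PC=3
Step 4: PC=3 exec 'MOV D, C'. After: A=0 B=0 C=0 D=0 ZF=0 PC=4
Step 5: PC=4 exec 'ADD C, 6'. After: A=0 B=0 C=6 D=0 ZF=0 PC=5
Step 6: PC=5 exec 'JMP 2'. After: A=0 B=0 C=6 D=0 ZF=0 PC=2
Step 7: PC=2 exec 'ADD D, 1'. After: A=0 B=0 C=6 D=1 ZF=0 PC=3
Step 8: PC=3 exec 'MOV D, C'. After: A=0 B=0 C=6 D=6 ZF=0 PC=4
Step 9: PC=4 exec 'ADD C, 6'. After: A=0 B=0 C=12 D=6 ZF=0 PC=5
Step 10: PC=5 exec 'JMP 2'. After: A=0 B=0 C=12 D=6 ZF=0 PC=2
Step 11: PC=2 exec 'ADD D, 1'. After: A=0 B=0 C=12 D=7 ZF=0 PC=3
Step 12: PC=3 exec 'MOV D, C'. After: A=0 B=0 C=12 D=12 ZF=0 PC=4
Step 13: PC=4 exec 'ADD C, 6'. After: A=0 B=0 C=18 D=12 ZF=0 PC=5
Step 14: PC=5 exec 'JMP 2'. After: A=0 B=0 C=18 D=12 ZF=0 PC=2
Step 15: PC=2 exec 'ADD D, 1'. After: A=0 B=0 C=18 D=13 ZF=0 PC=3
After 50 steps: not halted. PC revisits the same instructions with no path to HALT; will never halt.

Answer: no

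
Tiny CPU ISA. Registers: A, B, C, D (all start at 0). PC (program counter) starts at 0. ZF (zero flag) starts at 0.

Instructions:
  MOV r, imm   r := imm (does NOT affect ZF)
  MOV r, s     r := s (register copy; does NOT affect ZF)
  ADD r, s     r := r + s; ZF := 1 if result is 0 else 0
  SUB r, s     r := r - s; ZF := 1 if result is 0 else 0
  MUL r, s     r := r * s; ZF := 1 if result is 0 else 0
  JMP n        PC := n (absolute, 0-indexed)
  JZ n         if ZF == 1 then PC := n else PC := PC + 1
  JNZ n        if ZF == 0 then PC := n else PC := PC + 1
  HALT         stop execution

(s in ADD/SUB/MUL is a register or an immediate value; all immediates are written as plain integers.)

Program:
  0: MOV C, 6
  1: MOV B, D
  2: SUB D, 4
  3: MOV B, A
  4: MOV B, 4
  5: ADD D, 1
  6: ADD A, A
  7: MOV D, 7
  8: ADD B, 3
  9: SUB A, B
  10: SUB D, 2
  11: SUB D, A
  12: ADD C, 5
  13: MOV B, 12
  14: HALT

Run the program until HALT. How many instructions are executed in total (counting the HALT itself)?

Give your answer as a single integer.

Answer: 15

Derivation:
Step 1: PC=0 exec 'MOV C, 6'. After: A=0 B=0 C=6 D=0 ZF=0 PC=1
Step 2: PC=1 exec 'MOV B, D'. After: A=0 B=0 C=6 D=0 ZF=0 PC=2
Step 3: PC=2 exec 'SUB D, 4'. After: A=0 B=0 C=6 D=-4 ZF=0 PC=3
Step 4: PC=3 exec 'MOV B, A'. After: A=0 B=0 C=6 D=-4 ZF=0 PC=4
Step 5: PC=4 exec 'MOV B, 4'. After: A=0 B=4 C=6 D=-4 ZF=0 PC=5
Step 6: PC=5 exec 'ADD D, 1'. After: A=0 B=4 C=6 D=-3 ZF=0 PC=6
Step 7: PC=6 exec 'ADD A, A'. After: A=0 B=4 C=6 D=-3 ZF=1 PC=7
Step 8: PC=7 exec 'MOV D, 7'. After: A=0 B=4 C=6 D=7 ZF=1 PC=8
Step 9: PC=8 exec 'ADD B, 3'. After: A=0 B=7 C=6 D=7 ZF=0 PC=9
Step 10: PC=9 exec 'SUB A, B'. After: A=-7 B=7 C=6 D=7 ZF=0 PC=10
Step 11: PC=10 exec 'SUB D, 2'. After: A=-7 B=7 C=6 D=5 ZF=0 PC=11
Step 12: PC=11 exec 'SUB D, A'. After: A=-7 B=7 C=6 D=12 ZF=0 PC=12
Step 13: PC=12 exec 'ADD C, 5'. After: A=-7 B=7 C=11 D=12 ZF=0 PC=13
Step 14: PC=13 exec 'MOV B, 12'. After: A=-7 B=12 C=11 D=12 ZF=0 PC=14
Step 15: PC=14 exec 'HALT'. After: A=-7 B=12 C=11 D=12 ZF=0 PC=14 HALTED
Total instructions executed: 15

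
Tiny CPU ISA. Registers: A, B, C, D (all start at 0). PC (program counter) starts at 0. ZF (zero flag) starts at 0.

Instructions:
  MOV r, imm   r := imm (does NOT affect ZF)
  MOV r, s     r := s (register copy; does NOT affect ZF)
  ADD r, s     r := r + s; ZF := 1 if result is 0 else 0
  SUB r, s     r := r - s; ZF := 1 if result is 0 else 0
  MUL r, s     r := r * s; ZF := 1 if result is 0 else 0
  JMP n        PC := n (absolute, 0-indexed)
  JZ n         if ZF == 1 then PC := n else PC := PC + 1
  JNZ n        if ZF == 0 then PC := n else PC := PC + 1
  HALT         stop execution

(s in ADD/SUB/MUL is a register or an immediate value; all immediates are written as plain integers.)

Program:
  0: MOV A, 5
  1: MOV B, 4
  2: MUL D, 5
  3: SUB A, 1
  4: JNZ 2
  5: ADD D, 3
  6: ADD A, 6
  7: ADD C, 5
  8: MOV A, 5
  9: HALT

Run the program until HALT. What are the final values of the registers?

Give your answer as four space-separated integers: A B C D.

Answer: 5 4 5 3

Derivation:
Step 1: PC=0 exec 'MOV A, 5'. After: A=5 B=0 C=0 D=0 ZF=0 PC=1
Step 2: PC=1 exec 'MOV B, 4'. After: A=5 B=4 C=0 D=0 ZF=0 PC=2
Step 3: PC=2 exec 'MUL D, 5'. After: A=5 B=4 C=0 D=0 ZF=1 PC=3
Step 4: PC=3 exec 'SUB A, 1'. After: A=4 B=4 C=0 D=0 ZF=0 PC=4
Step 5: PC=4 exec 'JNZ 2'. After: A=4 B=4 C=0 D=0 ZF=0 PC=2
Step 6: PC=2 exec 'MUL D, 5'. After: A=4 B=4 C=0 D=0 ZF=1 PC=3
Step 7: PC=3 exec 'SUB A, 1'. After: A=3 B=4 C=0 D=0 ZF=0 PC=4
Step 8: PC=4 exec 'JNZ 2'. After: A=3 B=4 C=0 D=0 ZF=0 PC=2
Step 9: PC=2 exec 'MUL D, 5'. After: A=3 B=4 C=0 D=0 ZF=1 PC=3
Step 10: PC=3 exec 'SUB A, 1'. After: A=2 B=4 C=0 D=0 ZF=0 PC=4
Step 11: PC=4 exec 'JNZ 2'. After: A=2 B=4 C=0 D=0 ZF=0 PC=2
Step 12: PC=2 exec 'MUL D, 5'. After: A=2 B=4 C=0 D=0 ZF=1 PC=3
Step 13: PC=3 exec 'SUB A, 1'. After: A=1 B=4 C=0 D=0 ZF=0 PC=4
Step 14: PC=4 exec 'JNZ 2'. After: A=1 B=4 C=0 D=0 ZF=0 PC=2
Step 15: PC=2 exec 'MUL D, 5'. After: A=1 B=4 C=0 D=0 ZF=1 PC=3
Step 16: PC=3 exec 'SUB A, 1'. After: A=0 B=4 C=0 D=0 ZF=1 PC=4
Step 17: PC=4 exec 'JNZ 2'. After: A=0 B=4 C=0 D=0 ZF=1 PC=5
Step 18: PC=5 exec 'ADD D, 3'. After: A=0 B=4 C=0 D=3 ZF=0 PC=6
Step 19: PC=6 exec 'ADD A, 6'. After: A=6 B=4 C=0 D=3 ZF=0 PC=7
Step 20: PC=7 exec 'ADD C, 5'. After: A=6 B=4 C=5 D=3 ZF=0 PC=8
Step 21: PC=8 exec 'MOV A, 5'. After: A=5 B=4 C=5 D=3 ZF=0 PC=9
Step 22: PC=9 exec 'HALT'. After: A=5 B=4 C=5 D=3 ZF=0 PC=9 HALTED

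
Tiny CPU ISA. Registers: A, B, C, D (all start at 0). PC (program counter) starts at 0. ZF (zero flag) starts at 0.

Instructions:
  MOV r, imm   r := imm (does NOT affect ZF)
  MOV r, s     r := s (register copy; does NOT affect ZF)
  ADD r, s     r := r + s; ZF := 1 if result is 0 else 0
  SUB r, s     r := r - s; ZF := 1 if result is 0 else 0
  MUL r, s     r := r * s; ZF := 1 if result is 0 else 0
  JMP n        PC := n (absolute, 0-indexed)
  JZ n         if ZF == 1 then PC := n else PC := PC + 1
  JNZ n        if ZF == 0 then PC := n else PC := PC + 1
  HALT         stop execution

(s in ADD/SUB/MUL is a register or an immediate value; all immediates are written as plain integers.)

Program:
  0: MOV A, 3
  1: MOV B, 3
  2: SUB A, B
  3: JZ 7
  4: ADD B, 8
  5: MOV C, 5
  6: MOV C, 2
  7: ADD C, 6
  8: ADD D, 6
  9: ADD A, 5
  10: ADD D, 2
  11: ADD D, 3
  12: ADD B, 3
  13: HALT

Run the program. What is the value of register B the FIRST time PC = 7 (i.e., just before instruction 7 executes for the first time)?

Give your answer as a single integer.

Step 1: PC=0 exec 'MOV A, 3'. After: A=3 B=0 C=0 D=0 ZF=0 PC=1
Step 2: PC=1 exec 'MOV B, 3'. After: A=3 B=3 C=0 D=0 ZF=0 PC=2
Step 3: PC=2 exec 'SUB A, B'. After: A=0 B=3 C=0 D=0 ZF=1 PC=3
Step 4: PC=3 exec 'JZ 7'. After: A=0 B=3 C=0 D=0 ZF=1 PC=7
First time PC=7: B=3

3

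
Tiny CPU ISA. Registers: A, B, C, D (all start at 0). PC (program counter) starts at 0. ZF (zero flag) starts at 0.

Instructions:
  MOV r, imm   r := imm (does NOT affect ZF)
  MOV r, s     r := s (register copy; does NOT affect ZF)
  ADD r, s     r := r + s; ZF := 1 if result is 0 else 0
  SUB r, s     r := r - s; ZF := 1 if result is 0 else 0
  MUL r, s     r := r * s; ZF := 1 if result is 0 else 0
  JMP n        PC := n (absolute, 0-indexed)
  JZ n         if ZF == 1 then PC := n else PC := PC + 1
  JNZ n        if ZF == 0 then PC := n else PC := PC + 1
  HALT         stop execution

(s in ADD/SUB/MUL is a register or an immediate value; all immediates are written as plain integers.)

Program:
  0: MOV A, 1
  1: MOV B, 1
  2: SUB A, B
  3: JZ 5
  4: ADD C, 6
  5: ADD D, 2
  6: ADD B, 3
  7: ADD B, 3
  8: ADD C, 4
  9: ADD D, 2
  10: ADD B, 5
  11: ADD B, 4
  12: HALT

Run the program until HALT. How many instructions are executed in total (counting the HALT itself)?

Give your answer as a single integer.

Step 1: PC=0 exec 'MOV A, 1'. After: A=1 B=0 C=0 D=0 ZF=0 PC=1
Step 2: PC=1 exec 'MOV B, 1'. After: A=1 B=1 C=0 D=0 ZF=0 PC=2
Step 3: PC=2 exec 'SUB A, B'. After: A=0 B=1 C=0 D=0 ZF=1 PC=3
Step 4: PC=3 exec 'JZ 5'. After: A=0 B=1 C=0 D=0 ZF=1 PC=5
Step 5: PC=5 exec 'ADD D, 2'. After: A=0 B=1 C=0 D=2 ZF=0 PC=6
Step 6: PC=6 exec 'ADD B, 3'. After: A=0 B=4 C=0 D=2 ZF=0 PC=7
Step 7: PC=7 exec 'ADD B, 3'. After: A=0 B=7 C=0 D=2 ZF=0 PC=8
Step 8: PC=8 exec 'ADD C, 4'. After: A=0 B=7 C=4 D=2 ZF=0 PC=9
Step 9: PC=9 exec 'ADD D, 2'. After: A=0 B=7 C=4 D=4 ZF=0 PC=10
Step 10: PC=10 exec 'ADD B, 5'. After: A=0 B=12 C=4 D=4 ZF=0 PC=11
Step 11: PC=11 exec 'ADD B, 4'. After: A=0 B=16 C=4 D=4 ZF=0 PC=12
Step 12: PC=12 exec 'HALT'. After: A=0 B=16 C=4 D=4 ZF=0 PC=12 HALTED
Total instructions executed: 12

Answer: 12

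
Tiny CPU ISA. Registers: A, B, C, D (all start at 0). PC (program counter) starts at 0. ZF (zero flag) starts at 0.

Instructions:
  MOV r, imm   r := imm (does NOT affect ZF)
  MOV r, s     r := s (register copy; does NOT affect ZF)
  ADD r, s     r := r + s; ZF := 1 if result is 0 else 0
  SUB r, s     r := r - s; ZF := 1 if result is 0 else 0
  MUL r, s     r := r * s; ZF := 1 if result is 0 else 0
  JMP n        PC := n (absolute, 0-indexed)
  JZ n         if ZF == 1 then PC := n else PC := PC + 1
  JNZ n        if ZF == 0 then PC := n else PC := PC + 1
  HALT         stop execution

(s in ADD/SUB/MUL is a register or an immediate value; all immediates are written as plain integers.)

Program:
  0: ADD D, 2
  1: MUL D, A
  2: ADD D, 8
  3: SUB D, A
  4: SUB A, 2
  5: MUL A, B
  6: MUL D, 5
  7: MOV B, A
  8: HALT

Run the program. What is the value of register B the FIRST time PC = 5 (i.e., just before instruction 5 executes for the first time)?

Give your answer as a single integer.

Step 1: PC=0 exec 'ADD D, 2'. After: A=0 B=0 C=0 D=2 ZF=0 PC=1
Step 2: PC=1 exec 'MUL D, A'. After: A=0 B=0 C=0 D=0 ZF=1 PC=2
Step 3: PC=2 exec 'ADD D, 8'. After: A=0 B=0 C=0 D=8 ZF=0 PC=3
Step 4: PC=3 exec 'SUB D, A'. After: A=0 B=0 C=0 D=8 ZF=0 PC=4
Step 5: PC=4 exec 'SUB A, 2'. After: A=-2 B=0 C=0 D=8 ZF=0 PC=5
First time PC=5: B=0

0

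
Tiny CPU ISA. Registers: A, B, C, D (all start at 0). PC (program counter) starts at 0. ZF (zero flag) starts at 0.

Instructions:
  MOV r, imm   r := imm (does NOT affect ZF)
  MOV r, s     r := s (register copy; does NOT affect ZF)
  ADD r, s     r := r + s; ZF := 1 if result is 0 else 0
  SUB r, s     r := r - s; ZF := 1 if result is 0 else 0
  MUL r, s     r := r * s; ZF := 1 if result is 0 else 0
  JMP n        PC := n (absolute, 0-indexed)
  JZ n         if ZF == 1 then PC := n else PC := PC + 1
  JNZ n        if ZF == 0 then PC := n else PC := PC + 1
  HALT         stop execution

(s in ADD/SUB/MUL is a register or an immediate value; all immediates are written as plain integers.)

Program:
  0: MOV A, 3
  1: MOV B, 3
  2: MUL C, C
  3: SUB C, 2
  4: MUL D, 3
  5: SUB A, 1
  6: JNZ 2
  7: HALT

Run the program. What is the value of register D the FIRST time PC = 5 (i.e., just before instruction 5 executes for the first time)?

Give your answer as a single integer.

Step 1: PC=0 exec 'MOV A, 3'. After: A=3 B=0 C=0 D=0 ZF=0 PC=1
Step 2: PC=1 exec 'MOV B, 3'. After: A=3 B=3 C=0 D=0 ZF=0 PC=2
Step 3: PC=2 exec 'MUL C, C'. After: A=3 B=3 C=0 D=0 ZF=1 PC=3
Step 4: PC=3 exec 'SUB C, 2'. After: A=3 B=3 C=-2 D=0 ZF=0 PC=4
Step 5: PC=4 exec 'MUL D, 3'. After: A=3 B=3 C=-2 D=0 ZF=1 PC=5
First time PC=5: D=0

0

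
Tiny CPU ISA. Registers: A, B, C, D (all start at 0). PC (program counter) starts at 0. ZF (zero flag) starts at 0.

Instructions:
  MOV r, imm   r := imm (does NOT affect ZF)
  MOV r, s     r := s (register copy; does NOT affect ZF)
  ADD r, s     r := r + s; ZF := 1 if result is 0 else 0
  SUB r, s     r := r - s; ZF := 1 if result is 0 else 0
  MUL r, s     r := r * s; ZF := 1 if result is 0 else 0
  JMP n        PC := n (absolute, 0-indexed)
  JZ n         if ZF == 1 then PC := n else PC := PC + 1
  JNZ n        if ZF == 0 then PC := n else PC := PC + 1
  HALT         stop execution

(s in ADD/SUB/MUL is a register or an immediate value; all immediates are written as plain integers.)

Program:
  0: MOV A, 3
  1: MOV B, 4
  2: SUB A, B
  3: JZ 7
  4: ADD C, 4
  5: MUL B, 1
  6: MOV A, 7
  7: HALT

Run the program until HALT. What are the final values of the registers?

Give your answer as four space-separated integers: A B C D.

Answer: 7 4 4 0

Derivation:
Step 1: PC=0 exec 'MOV A, 3'. After: A=3 B=0 C=0 D=0 ZF=0 PC=1
Step 2: PC=1 exec 'MOV B, 4'. After: A=3 B=4 C=0 D=0 ZF=0 PC=2
Step 3: PC=2 exec 'SUB A, B'. After: A=-1 B=4 C=0 D=0 ZF=0 PC=3
Step 4: PC=3 exec 'JZ 7'. After: A=-1 B=4 C=0 D=0 ZF=0 PC=4
Step 5: PC=4 exec 'ADD C, 4'. After: A=-1 B=4 C=4 D=0 ZF=0 PC=5
Step 6: PC=5 exec 'MUL B, 1'. After: A=-1 B=4 C=4 D=0 ZF=0 PC=6
Step 7: PC=6 exec 'MOV A, 7'. After: A=7 B=4 C=4 D=0 ZF=0 PC=7
Step 8: PC=7 exec 'HALT'. After: A=7 B=4 C=4 D=0 ZF=0 PC=7 HALTED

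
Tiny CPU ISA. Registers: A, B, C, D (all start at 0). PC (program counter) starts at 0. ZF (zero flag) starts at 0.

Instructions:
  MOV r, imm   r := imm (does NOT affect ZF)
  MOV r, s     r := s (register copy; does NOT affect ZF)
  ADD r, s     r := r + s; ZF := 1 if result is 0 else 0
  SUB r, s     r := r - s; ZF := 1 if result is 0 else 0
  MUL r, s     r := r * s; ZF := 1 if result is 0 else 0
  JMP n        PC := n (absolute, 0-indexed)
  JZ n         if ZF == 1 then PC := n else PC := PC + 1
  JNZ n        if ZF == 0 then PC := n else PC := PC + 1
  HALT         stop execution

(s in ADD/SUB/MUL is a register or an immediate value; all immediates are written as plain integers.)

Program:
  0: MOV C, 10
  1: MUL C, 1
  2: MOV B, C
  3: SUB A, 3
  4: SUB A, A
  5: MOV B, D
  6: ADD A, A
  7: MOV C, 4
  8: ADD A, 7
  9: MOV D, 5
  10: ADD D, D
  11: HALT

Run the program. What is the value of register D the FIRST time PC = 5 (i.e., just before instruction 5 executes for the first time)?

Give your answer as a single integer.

Step 1: PC=0 exec 'MOV C, 10'. After: A=0 B=0 C=10 D=0 ZF=0 PC=1
Step 2: PC=1 exec 'MUL C, 1'. After: A=0 B=0 C=10 D=0 ZF=0 PC=2
Step 3: PC=2 exec 'MOV B, C'. After: A=0 B=10 C=10 D=0 ZF=0 PC=3
Step 4: PC=3 exec 'SUB A, 3'. After: A=-3 B=10 C=10 D=0 ZF=0 PC=4
Step 5: PC=4 exec 'SUB A, A'. After: A=0 B=10 C=10 D=0 ZF=1 PC=5
First time PC=5: D=0

0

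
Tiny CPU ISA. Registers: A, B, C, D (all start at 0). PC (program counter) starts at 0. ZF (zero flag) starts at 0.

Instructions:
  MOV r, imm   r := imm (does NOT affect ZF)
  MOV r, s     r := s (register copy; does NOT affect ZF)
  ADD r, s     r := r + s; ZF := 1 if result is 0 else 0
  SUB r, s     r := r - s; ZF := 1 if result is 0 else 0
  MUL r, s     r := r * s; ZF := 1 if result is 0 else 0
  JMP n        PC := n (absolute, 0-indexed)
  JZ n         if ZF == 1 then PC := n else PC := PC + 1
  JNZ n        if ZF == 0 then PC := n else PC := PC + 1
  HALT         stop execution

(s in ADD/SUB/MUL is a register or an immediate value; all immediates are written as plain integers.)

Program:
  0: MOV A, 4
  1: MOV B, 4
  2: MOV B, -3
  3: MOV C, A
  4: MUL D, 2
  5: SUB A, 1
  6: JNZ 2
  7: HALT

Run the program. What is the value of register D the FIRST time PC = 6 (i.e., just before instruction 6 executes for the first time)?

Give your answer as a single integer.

Step 1: PC=0 exec 'MOV A, 4'. After: A=4 B=0 C=0 D=0 ZF=0 PC=1
Step 2: PC=1 exec 'MOV B, 4'. After: A=4 B=4 C=0 D=0 ZF=0 PC=2
Step 3: PC=2 exec 'MOV B, -3'. After: A=4 B=-3 C=0 D=0 ZF=0 PC=3
Step 4: PC=3 exec 'MOV C, A'. After: A=4 B=-3 C=4 D=0 ZF=0 PC=4
Step 5: PC=4 exec 'MUL D, 2'. After: A=4 B=-3 C=4 D=0 ZF=1 PC=5
Step 6: PC=5 exec 'SUB A, 1'. After: A=3 B=-3 C=4 D=0 ZF=0 PC=6
First time PC=6: D=0

0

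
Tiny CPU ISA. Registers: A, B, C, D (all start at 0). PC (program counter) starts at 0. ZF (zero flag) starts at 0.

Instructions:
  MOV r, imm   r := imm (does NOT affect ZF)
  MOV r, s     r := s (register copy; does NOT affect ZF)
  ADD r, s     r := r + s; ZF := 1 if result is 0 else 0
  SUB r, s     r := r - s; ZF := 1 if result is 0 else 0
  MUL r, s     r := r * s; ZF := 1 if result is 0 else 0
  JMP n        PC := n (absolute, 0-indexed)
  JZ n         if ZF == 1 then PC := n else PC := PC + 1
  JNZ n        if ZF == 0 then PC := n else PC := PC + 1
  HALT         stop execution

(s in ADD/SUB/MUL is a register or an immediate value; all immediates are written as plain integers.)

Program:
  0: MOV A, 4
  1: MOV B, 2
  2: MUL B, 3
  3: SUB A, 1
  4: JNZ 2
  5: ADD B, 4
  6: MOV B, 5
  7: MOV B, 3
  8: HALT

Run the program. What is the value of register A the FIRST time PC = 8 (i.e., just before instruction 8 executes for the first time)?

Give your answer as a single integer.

Step 1: PC=0 exec 'MOV A, 4'. After: A=4 B=0 C=0 D=0 ZF=0 PC=1
Step 2: PC=1 exec 'MOV B, 2'. After: A=4 B=2 C=0 D=0 ZF=0 PC=2
Step 3: PC=2 exec 'MUL B, 3'. After: A=4 B=6 C=0 D=0 ZF=0 PC=3
Step 4: PC=3 exec 'SUB A, 1'. After: A=3 B=6 C=0 D=0 ZF=0 PC=4
Step 5: PC=4 exec 'JNZ 2'. After: A=3 B=6 C=0 D=0 ZF=0 PC=2
Step 6: PC=2 exec 'MUL B, 3'. After: A=3 B=18 C=0 D=0 ZF=0 PC=3
Step 7: PC=3 exec 'SUB A, 1'. After: A=2 B=18 C=0 D=0 ZF=0 PC=4
Step 8: PC=4 exec 'JNZ 2'. After: A=2 B=18 C=0 D=0 ZF=0 PC=2
Step 9: PC=2 exec 'MUL B, 3'. After: A=2 B=54 C=0 D=0 ZF=0 PC=3
Step 10: PC=3 exec 'SUB A, 1'. After: A=1 B=54 C=0 D=0 ZF=0 PC=4
Step 11: PC=4 exec 'JNZ 2'. After: A=1 B=54 C=0 D=0 ZF=0 PC=2
Step 12: PC=2 exec 'MUL B, 3'. After: A=1 B=162 C=0 D=0 ZF=0 PC=3
Step 13: PC=3 exec 'SUB A, 1'. After: A=0 B=162 C=0 D=0 ZF=1 PC=4
Step 14: PC=4 exec 'JNZ 2'. After: A=0 B=162 C=0 D=0 ZF=1 PC=5
Step 15: PC=5 exec 'ADD B, 4'. After: A=0 B=166 C=0 D=0 ZF=0 PC=6
Step 16: PC=6 exec 'MOV B, 5'. After: A=0 B=5 C=0 D=0 ZF=0 PC=7
Step 17: PC=7 exec 'MOV B, 3'. After: A=0 B=3 C=0 D=0 ZF=0 PC=8
First time PC=8: A=0

0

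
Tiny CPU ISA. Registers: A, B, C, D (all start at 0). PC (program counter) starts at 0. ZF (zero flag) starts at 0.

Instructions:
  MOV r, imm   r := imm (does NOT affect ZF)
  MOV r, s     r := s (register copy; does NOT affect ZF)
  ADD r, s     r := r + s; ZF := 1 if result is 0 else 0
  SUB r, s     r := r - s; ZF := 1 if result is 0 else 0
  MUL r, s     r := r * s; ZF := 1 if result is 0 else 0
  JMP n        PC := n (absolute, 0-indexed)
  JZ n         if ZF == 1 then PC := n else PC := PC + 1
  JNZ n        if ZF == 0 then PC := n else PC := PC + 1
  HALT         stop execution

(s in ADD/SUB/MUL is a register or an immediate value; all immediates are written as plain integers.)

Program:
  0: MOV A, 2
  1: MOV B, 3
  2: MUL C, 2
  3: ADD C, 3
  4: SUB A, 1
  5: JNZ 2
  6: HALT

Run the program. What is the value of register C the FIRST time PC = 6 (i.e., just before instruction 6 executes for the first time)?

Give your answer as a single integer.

Step 1: PC=0 exec 'MOV A, 2'. After: A=2 B=0 C=0 D=0 ZF=0 PC=1
Step 2: PC=1 exec 'MOV B, 3'. After: A=2 B=3 C=0 D=0 ZF=0 PC=2
Step 3: PC=2 exec 'MUL C, 2'. After: A=2 B=3 C=0 D=0 ZF=1 PC=3
Step 4: PC=3 exec 'ADD C, 3'. After: A=2 B=3 C=3 D=0 ZF=0 PC=4
Step 5: PC=4 exec 'SUB A, 1'. After: A=1 B=3 C=3 D=0 ZF=0 PC=5
Step 6: PC=5 exec 'JNZ 2'. After: A=1 B=3 C=3 D=0 ZF=0 PC=2
Step 7: PC=2 exec 'MUL C, 2'. After: A=1 B=3 C=6 D=0 ZF=0 PC=3
Step 8: PC=3 exec 'ADD C, 3'. After: A=1 B=3 C=9 D=0 ZF=0 PC=4
Step 9: PC=4 exec 'SUB A, 1'. After: A=0 B=3 C=9 D=0 ZF=1 PC=5
Step 10: PC=5 exec 'JNZ 2'. After: A=0 B=3 C=9 D=0 ZF=1 PC=6
First time PC=6: C=9

9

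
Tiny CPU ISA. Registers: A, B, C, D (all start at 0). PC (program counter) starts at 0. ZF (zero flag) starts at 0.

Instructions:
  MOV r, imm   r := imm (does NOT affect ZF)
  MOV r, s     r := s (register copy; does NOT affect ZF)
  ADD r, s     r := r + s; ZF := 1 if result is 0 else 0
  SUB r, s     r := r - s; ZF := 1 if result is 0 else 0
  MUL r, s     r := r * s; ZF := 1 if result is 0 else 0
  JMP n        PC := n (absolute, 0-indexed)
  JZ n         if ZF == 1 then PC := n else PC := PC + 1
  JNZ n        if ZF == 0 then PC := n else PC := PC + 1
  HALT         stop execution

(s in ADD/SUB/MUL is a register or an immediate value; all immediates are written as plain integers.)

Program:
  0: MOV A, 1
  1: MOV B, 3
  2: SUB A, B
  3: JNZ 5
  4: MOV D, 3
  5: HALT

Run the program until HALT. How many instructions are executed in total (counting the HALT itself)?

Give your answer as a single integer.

Step 1: PC=0 exec 'MOV A, 1'. After: A=1 B=0 C=0 D=0 ZF=0 PC=1
Step 2: PC=1 exec 'MOV B, 3'. After: A=1 B=3 C=0 D=0 ZF=0 PC=2
Step 3: PC=2 exec 'SUB A, B'. After: A=-2 B=3 C=0 D=0 ZF=0 PC=3
Step 4: PC=3 exec 'JNZ 5'. After: A=-2 B=3 C=0 D=0 ZF=0 PC=5
Step 5: PC=5 exec 'HALT'. After: A=-2 B=3 C=0 D=0 ZF=0 PC=5 HALTED
Total instructions executed: 5

Answer: 5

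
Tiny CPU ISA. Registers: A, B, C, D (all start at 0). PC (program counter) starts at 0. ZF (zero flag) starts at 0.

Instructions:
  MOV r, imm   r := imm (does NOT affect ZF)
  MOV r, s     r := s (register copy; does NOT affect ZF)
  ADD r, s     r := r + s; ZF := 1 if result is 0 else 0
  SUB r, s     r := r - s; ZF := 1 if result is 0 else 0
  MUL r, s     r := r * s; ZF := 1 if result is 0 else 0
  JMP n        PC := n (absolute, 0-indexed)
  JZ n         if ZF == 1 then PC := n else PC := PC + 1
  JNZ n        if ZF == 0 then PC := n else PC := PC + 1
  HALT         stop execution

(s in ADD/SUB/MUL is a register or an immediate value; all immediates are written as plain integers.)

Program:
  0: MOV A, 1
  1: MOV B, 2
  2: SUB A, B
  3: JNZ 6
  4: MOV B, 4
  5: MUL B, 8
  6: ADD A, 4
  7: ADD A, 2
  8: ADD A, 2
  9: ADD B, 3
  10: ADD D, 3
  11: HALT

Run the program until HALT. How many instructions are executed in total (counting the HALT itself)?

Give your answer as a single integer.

Answer: 10

Derivation:
Step 1: PC=0 exec 'MOV A, 1'. After: A=1 B=0 C=0 D=0 ZF=0 PC=1
Step 2: PC=1 exec 'MOV B, 2'. After: A=1 B=2 C=0 D=0 ZF=0 PC=2
Step 3: PC=2 exec 'SUB A, B'. After: A=-1 B=2 C=0 D=0 ZF=0 PC=3
Step 4: PC=3 exec 'JNZ 6'. After: A=-1 B=2 C=0 D=0 ZF=0 PC=6
Step 5: PC=6 exec 'ADD A, 4'. After: A=3 B=2 C=0 D=0 ZF=0 PC=7
Step 6: PC=7 exec 'ADD A, 2'. After: A=5 B=2 C=0 D=0 ZF=0 PC=8
Step 7: PC=8 exec 'ADD A, 2'. After: A=7 B=2 C=0 D=0 ZF=0 PC=9
Step 8: PC=9 exec 'ADD B, 3'. After: A=7 B=5 C=0 D=0 ZF=0 PC=10
Step 9: PC=10 exec 'ADD D, 3'. After: A=7 B=5 C=0 D=3 ZF=0 PC=11
Step 10: PC=11 exec 'HALT'. After: A=7 B=5 C=0 D=3 ZF=0 PC=11 HALTED
Total instructions executed: 10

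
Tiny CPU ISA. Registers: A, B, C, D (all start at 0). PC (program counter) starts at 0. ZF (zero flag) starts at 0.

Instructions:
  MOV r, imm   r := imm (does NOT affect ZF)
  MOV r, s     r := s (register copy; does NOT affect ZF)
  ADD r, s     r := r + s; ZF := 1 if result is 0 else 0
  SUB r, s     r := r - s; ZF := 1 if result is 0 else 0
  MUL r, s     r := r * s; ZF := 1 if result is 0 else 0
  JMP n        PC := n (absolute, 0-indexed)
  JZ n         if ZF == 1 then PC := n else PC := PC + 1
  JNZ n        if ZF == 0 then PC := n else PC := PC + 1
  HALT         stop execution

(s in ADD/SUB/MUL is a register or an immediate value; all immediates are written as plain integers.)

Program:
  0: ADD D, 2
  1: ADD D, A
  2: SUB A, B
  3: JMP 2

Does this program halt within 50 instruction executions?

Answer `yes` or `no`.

Step 1: PC=0 exec 'ADD D, 2'. After: A=0 B=0 C=0 D=2 ZF=0 PC=1
Step 2: PC=1 exec 'ADD D, A'. After: A=0 B=0 C=0 D=2 ZF=0 PC=2
Step 3: PC=2 exec 'SUB A, B'. After: A=0 B=0 C=0 D=2 ZF=1 PC=3
Step 4: PC=3 exec 'JMP 2'. After: A=0 B=0 C=0 D=2 ZF=1 PC=2
Step 5: PC=2 exec 'SUB A, B'. After: A=0 B=0 C=0 D=2 ZF=1 PC=3
State after step 5 equals state after step 3: the program is in a cycle of length 2 and will never halt.

Answer: no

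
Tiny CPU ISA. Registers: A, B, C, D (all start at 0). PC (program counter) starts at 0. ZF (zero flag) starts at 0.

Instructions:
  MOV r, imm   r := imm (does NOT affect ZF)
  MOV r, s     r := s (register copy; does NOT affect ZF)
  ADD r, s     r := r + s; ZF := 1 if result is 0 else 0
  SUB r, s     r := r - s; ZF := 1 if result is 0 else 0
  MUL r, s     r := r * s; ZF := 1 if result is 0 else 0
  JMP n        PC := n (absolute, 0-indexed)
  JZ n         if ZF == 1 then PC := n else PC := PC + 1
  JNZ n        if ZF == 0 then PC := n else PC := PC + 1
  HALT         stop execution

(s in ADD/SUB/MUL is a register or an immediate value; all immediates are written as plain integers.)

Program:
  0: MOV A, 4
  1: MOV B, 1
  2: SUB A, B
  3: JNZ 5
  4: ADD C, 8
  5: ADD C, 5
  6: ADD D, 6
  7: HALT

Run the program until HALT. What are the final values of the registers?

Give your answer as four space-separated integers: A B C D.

Answer: 3 1 5 6

Derivation:
Step 1: PC=0 exec 'MOV A, 4'. After: A=4 B=0 C=0 D=0 ZF=0 PC=1
Step 2: PC=1 exec 'MOV B, 1'. After: A=4 B=1 C=0 D=0 ZF=0 PC=2
Step 3: PC=2 exec 'SUB A, B'. After: A=3 B=1 C=0 D=0 ZF=0 PC=3
Step 4: PC=3 exec 'JNZ 5'. After: A=3 B=1 C=0 D=0 ZF=0 PC=5
Step 5: PC=5 exec 'ADD C, 5'. After: A=3 B=1 C=5 D=0 ZF=0 PC=6
Step 6: PC=6 exec 'ADD D, 6'. After: A=3 B=1 C=5 D=6 ZF=0 PC=7
Step 7: PC=7 exec 'HALT'. After: A=3 B=1 C=5 D=6 ZF=0 PC=7 HALTED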